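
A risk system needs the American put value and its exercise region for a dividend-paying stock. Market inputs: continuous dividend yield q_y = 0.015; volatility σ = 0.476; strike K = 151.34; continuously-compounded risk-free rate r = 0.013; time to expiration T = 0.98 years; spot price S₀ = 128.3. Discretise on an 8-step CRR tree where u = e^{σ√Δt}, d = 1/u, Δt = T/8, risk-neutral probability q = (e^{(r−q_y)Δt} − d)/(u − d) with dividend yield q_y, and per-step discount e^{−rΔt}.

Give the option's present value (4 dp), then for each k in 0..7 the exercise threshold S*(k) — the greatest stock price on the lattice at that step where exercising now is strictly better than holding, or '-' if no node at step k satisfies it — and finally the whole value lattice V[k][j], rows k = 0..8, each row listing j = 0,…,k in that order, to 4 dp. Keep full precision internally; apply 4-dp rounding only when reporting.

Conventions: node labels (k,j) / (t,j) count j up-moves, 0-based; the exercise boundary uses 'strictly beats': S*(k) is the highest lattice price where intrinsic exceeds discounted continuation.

Δt=0.12250  u=1.18128  d=0.84654  q=0.45771  discount=0.99841
step 8 (expiry): payoffs max(K−S,0) = 117.5024 104.1222 85.4510 59.3968 23.0400 0.0000 0.0000 0.0000 0.0000
step 7: (k=7,j=0): S=39.9717, K−S=111.3683, hold=111.2009 ⇒ V=111.3683 exercise | (k=7,j=1): S=55.7775, K−S=95.5625, hold=95.4240 ⇒ V=95.5625 exercise | (k=7,j=2): S=77.8334, K−S=73.5066, hold=73.4086 ⇒ V=73.5066 exercise | (k=7,j=3): S=108.6108, K−S=42.7292, hold=42.6877 ⇒ V=42.7292 exercise | (k=7,j=4): S=151.5584, K−S=0.0000, hold=12.4744 ⇒ V=12.4744 continue | (k=7,j=5): S=211.4886, K−S=0.0000, hold=0.0000 ⇒ V=0.0000 continue | (k=7,j=6): S=295.1168, K−S=0.0000, hold=0.0000 ⇒ V=0.0000 continue | (k=7,j=7): S=411.8138, K−S=0.0000, hold=0.0000 ⇒ V=0.0000 continue  boundary S*=108.6108
step 6: (k=6,j=0): S=47.2178, K−S=104.1222, hold=103.9681 ⇒ V=104.1222 exercise | (k=6,j=1): S=65.8890, K−S=85.4510, hold=85.3312 ⇒ V=85.4510 exercise | (k=6,j=2): S=91.9432, K−S=59.3968, hold=59.3247 ⇒ V=59.3968 exercise | (k=6,j=3): S=128.3000, K−S=23.0400, hold=28.8352 ⇒ V=28.8352 continue | (k=6,j=4): S=179.0332, K−S=0.0000, hold=6.7539 ⇒ V=6.7539 continue | (k=6,j=5): S=249.8276, K−S=0.0000, hold=0.0000 ⇒ V=0.0000 continue | (k=6,j=6): S=348.6161, K−S=0.0000, hold=0.0000 ⇒ V=0.0000 continue  boundary S*=91.9432
step 5: (k=5,j=0): S=55.7775, K−S=95.5625, hold=95.4240 ⇒ V=95.5625 exercise | (k=5,j=1): S=77.8334, K−S=73.5066, hold=73.4086 ⇒ V=73.5066 exercise | (k=5,j=2): S=108.6108, K−S=42.7292, hold=45.3360 ⇒ V=45.3360 continue | (k=5,j=3): S=151.5584, K−S=0.0000, hold=18.6985 ⇒ V=18.6985 continue | (k=5,j=4): S=211.4886, K−S=0.0000, hold=3.6567 ⇒ V=3.6567 continue | (k=5,j=5): S=295.1168, K−S=0.0000, hold=0.0000 ⇒ V=0.0000 continue  boundary S*=77.8334
step 4: (k=4,j=0): S=65.8890, K−S=85.4510, hold=85.3312 ⇒ V=85.4510 exercise | (k=4,j=1): S=91.9432, K−S=59.3968, hold=60.5161 ⇒ V=60.5161 continue | (k=4,j=2): S=128.3000, K−S=23.0400, hold=33.0909 ⇒ V=33.0909 continue | (k=4,j=3): S=179.0332, K−S=0.0000, hold=11.7948 ⇒ V=11.7948 continue | (k=4,j=4): S=249.8276, K−S=0.0000, hold=1.9798 ⇒ V=1.9798 continue  boundary S*=65.8890
step 3: (k=3,j=0): S=77.8334, K−S=73.5066, hold=73.9201 ⇒ V=73.9201 continue | (k=3,j=1): S=108.6108, K−S=42.7292, hold=47.8868 ⇒ V=47.8868 continue | (k=3,j=2): S=151.5584, K−S=0.0000, hold=23.3062 ⇒ V=23.3062 continue | (k=3,j=3): S=211.4886, K−S=0.0000, hold=7.2908 ⇒ V=7.2908 continue  boundary S*=-
step 2: (k=2,j=0): S=91.9432, K−S=59.3968, hold=61.9057 ⇒ V=61.9057 continue | (k=2,j=1): S=128.3000, K−S=23.0400, hold=36.5777 ⇒ V=36.5777 continue | (k=2,j=2): S=179.0332, K−S=0.0000, hold=15.9503 ⇒ V=15.9503 continue  boundary S*=-
step 1: (k=1,j=0): S=108.6108, K−S=42.7292, hold=50.2326 ⇒ V=50.2326 continue | (k=1,j=1): S=151.5584, K−S=0.0000, hold=27.0930 ⇒ V=27.0930 continue  boundary S*=-
step 0: (k=0,j=0): S=128.3000, K−S=23.0400, hold=39.5782 ⇒ V=39.5782 continue  boundary S*=-

price = 39.5782
boundary = - - - - 65.8890 77.8334 91.9432 108.6108
tree:
39.5782
50.2326 27.0930
61.9057 36.5777 15.9503
73.9201 47.8868 23.3062 7.2908
85.4510 60.5161 33.0909 11.7948 1.9798
95.5625 73.5066 45.3360 18.6985 3.6567 0.0000
104.1222 85.4510 59.3968 28.8352 6.7539 0.0000 0.0000
111.3683 95.5625 73.5066 42.7292 12.4744 0.0000 0.0000 0.0000
117.5024 104.1222 85.4510 59.3968 23.0400 0.0000 0.0000 0.0000 0.0000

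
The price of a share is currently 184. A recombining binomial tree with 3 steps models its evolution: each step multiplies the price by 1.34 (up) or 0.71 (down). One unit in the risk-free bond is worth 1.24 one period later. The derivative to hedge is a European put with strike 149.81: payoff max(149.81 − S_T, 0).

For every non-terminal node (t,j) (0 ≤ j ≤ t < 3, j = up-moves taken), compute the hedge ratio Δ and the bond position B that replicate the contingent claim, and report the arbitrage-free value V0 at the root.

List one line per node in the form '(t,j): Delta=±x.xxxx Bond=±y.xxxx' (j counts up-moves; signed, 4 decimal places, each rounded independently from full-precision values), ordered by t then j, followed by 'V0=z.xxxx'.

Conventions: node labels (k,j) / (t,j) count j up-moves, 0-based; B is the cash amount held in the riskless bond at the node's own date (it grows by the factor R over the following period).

Risk-neutral probability p* = (R−d)/(u−d) = (1.24−0.71)/(1.34−0.71) = 0.8413.
Payoffs at expiry: V(3,0)=83.9544, V(3,1)=25.5191, V(3,2)=0.0000, V(3,3)=0.0000
Node (2,0) S=92.7544: V=(p*·25.5191+(1−p*)·83.9544)/1.24=28.0601; Δ=(25.5191−83.9544)/(124.2909−65.8556)=-1.0000; B=V−Δ·S=120.8145
Node (2,1) S=175.0576: V=(p*·0.0000+(1−p*)·25.5191)/1.24=3.2667; Δ=(0.0000−25.5191)/(234.5772−124.2909)=-0.2314; B=V−Δ·S=43.7732
Node (2,2) S=330.3904: V=(p*·0.0000+(1−p*)·0.0000)/1.24=0.0000; Δ=(0.0000−0.0000)/(442.7231−234.5772)=0.0000; B=V−Δ·S=0.0000
Node (1,0) S=130.6400: V=(p*·3.2667+(1−p*)·28.0601)/1.24=5.8082; Δ=(3.2667−28.0601)/(175.0576−92.7544)=-0.3012; B=V−Δ·S=45.1629
Node (1,1) S=246.5600: V=(p*·0.0000+(1−p*)·3.2667)/1.24=0.4182; Δ=(0.0000−3.2667)/(330.3904−175.0576)=-0.0210; B=V−Δ·S=5.6033
Node (0,0) S=184.0000: V=(p*·0.4182+(1−p*)·5.8082)/1.24=1.0272; Δ=(0.4182−5.8082)/(246.5600−130.6400)=-0.0465; B=V−Δ·S=9.5828
Sanity check at the root: Δ(0,0)·S0 + B(0,0) reproduces V0 = 1.0272.

(0,0): Delta=-0.0465 Bond=9.5828
(1,0): Delta=-0.3012 Bond=45.1629
(1,1): Delta=-0.0210 Bond=5.6033
(2,0): Delta=-1.0000 Bond=120.8145
(2,1): Delta=-0.2314 Bond=43.7732
(2,2): Delta=0.0000 Bond=0.0000
V0=1.0272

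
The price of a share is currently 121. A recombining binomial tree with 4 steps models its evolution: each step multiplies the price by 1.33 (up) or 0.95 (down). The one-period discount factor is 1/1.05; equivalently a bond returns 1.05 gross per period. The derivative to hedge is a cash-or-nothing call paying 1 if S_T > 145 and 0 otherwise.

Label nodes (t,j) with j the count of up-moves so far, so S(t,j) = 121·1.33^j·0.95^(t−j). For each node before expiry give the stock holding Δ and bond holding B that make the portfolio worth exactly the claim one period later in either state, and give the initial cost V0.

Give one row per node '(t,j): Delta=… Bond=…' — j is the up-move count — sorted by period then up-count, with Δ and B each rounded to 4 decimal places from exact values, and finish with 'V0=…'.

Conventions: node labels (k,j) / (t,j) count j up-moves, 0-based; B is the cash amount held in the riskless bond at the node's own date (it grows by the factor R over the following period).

(0,0): Delta=0.0081 Bond=-0.7407
(1,0): Delta=0.0081 Bond=-0.7777
(1,1): Delta=0.0081 Bond=-0.7777
(2,0): Delta=0.0060 Bond=-0.5967
(2,1): Delta=0.0121 Bond=-1.4322
(2,2): Delta=0.0000 Bond=0.9070
(3,0): Delta=0.0000 Bond=0.0000
(3,1): Delta=0.0181 Bond=-2.3810
(3,2): Delta=0.0000 Bond=0.9524
(3,3): Delta=0.0000 Bond=0.9524
V0=0.2337

Under the risk-neutral measure, an up-move has probability p* = (R−d)/(u−d) = 0.2632 and values discount at R = 1.05.
Payoffs at expiry: V(4,0)=0.0000, V(4,1)=0.0000, V(4,2)=1.0000, V(4,3)=1.0000, V(4,4)=1.0000
  t=3,j=0: stock 103.7424 → up 137.9774 (V=0.0000), down 98.5553 (V=0.0000). Price 0.0000; hedge Δ=0.0000, bond B=0.0000.
  t=3,j=1: stock 145.2393 → up 193.1683 (V=1.0000), down 137.9774 (V=0.0000). Price 0.2506; hedge Δ=0.0181, bond B=-2.3810.
  t=3,j=2: stock 203.3351 → up 270.4356 (V=1.0000), down 193.1683 (V=1.0000). Price 0.9524; hedge Δ=0.0000, bond B=0.9524.
  t=3,j=3: stock 284.6691 → up 378.6099 (V=1.0000), down 270.4356 (V=1.0000). Price 0.9524; hedge Δ=0.0000, bond B=0.9524.
  t=2,j=0: stock 109.2025 → up 145.2393 (V=0.2506), down 103.7424 (V=0.0000). Price 0.0628; hedge Δ=0.0060, bond B=-0.5967.
  t=2,j=1: stock 152.8835 → up 203.3351 (V=0.9524), down 145.2393 (V=0.2506). Price 0.4146; hedge Δ=0.0121, bond B=-1.4322.
  t=2,j=2: stock 214.0369 → up 284.6691 (V=0.9524), down 203.3351 (V=0.9524). Price 0.9070; hedge Δ=0.0000, bond B=0.9070.
  t=1,j=0: stock 114.9500 → up 152.8835 (V=0.4146), down 109.2025 (V=0.0628). Price 0.1480; hedge Δ=0.0081, bond B=-0.7777.
  t=1,j=1: stock 160.9300 → up 214.0369 (V=0.9070), down 152.8835 (V=0.4146). Price 0.5183; hedge Δ=0.0081, bond B=-0.7777.
  t=0,j=0: stock 121.0000 → up 160.9300 (V=0.5183), down 114.9500 (V=0.1480). Price 0.2337; hedge Δ=0.0081, bond B=-0.7407.
As a check, the time-0 holding Δ(0,0)·S0 + B(0,0) comes to 0.2337 — exactly V0.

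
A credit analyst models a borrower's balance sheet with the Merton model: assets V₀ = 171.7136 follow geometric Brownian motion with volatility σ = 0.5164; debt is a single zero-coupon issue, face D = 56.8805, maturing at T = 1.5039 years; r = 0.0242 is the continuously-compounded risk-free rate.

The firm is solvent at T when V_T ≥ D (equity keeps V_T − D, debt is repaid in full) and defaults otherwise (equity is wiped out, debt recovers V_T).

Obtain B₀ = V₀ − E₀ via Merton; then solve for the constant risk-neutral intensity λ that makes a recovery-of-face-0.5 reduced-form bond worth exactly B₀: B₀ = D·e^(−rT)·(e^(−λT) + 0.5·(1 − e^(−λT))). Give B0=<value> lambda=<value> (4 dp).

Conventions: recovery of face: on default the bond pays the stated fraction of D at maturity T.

B0=54.0077 lambda=0.0207

With assets at 171.7136 and a single debt payment of 56.8805 at 1.5039 years:
d₁ = [ln(V₀/D) + (r + σ²/2)T] / (σ√T)
   = [ln(171.7136/56.8805) + (0.0242 + 0.5·0.5164²)·1.5039] / (0.5164·√1.5039)
   = [1.104875 + 0.236916] / 0.633280 = 2.118797
d₂ = d₁ − σ√T = 2.118797 − 0.633280 = 1.485517
N(d₁) = 0.982946,  N(d₂) = 0.931297,  e^(−rT) = 0.964260
E₀ = V₀·N(d₁) − D·e^(−rT)·N(d₂)
   = 171.7136·0.982946 − 56.8805·0.964260·0.931297 = 117.705860
B₀ = V₀ − E₀ = 171.7136 − 117.705860 = 54.007740
e^(−λT) = (B₀·e^(rT)/D − 0.5)/(1 − 0.5) = (54.0077·1.037065/56.8805 − 0.5)/0.5 = 0.96937378
λ = −ln(0.96937378)/1.5039 = 0.020683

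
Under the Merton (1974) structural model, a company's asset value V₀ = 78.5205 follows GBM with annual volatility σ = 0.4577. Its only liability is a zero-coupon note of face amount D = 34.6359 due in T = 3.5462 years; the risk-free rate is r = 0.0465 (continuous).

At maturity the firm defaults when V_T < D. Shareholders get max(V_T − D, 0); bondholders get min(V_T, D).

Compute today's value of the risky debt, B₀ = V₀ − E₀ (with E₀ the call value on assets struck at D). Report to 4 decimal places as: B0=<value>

B0=26.9084

With assets at 78.5205 and a single debt payment of 34.6359 at 3.5462 years:
d₁ = [ln(V₀/D) + (r + σ²/2)T] / (σ√T)
   = [ln(78.5205/34.6359) + (0.0465 + 0.5·0.4577²)·3.5462] / (0.4577·√3.5462)
   = [0.818469 + 0.536344] / 0.861911 = 1.571870
d₂ = d₁ − σ√T = 1.571870 − 0.861911 = 0.709959
N(d₁) = 0.942010,  N(d₂) = 0.761135,  e^(−rT) = 0.847980
E₀ = V₀·N(d₁) − D·e^(−rT)·N(d₂)
   = 78.5205·0.942010 − 34.6359·0.847980·0.761135 = 51.612112
B₀ = V₀ − E₀ = 78.5205 − 51.612112 = 26.908388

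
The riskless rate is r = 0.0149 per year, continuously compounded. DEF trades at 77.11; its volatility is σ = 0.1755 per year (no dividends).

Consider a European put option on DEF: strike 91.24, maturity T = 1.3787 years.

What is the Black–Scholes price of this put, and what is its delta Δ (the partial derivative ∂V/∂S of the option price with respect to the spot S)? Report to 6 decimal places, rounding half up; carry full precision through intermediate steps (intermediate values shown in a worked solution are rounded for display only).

σ√T = 0.1755·√1.3787 = 0.206069
d₁ = (ln(S/K) + (r+σ²/2)T) / (σ√T) = (ln(77.11/91.24) + (0.0149+0.1755²/2)·1.3787) / 0.206069 = (-0.168260 + 0.041775) / 0.206069 = -0.613803
d₂ = d₁ − σ√T = -0.613803 − 0.206069 = -0.819872
e^{−rT} = 0.979667
N(−d₁) = 0.730327,  N(−d₂) = 0.793855
Put price V = K·e^{−rT}·N(−d₂) − S·N(−d₁) = 70.958620 − 56.315541 = 14.643079
Δ = −N(−d₁) = -0.730327

price = 14.643079
Δ = -0.730327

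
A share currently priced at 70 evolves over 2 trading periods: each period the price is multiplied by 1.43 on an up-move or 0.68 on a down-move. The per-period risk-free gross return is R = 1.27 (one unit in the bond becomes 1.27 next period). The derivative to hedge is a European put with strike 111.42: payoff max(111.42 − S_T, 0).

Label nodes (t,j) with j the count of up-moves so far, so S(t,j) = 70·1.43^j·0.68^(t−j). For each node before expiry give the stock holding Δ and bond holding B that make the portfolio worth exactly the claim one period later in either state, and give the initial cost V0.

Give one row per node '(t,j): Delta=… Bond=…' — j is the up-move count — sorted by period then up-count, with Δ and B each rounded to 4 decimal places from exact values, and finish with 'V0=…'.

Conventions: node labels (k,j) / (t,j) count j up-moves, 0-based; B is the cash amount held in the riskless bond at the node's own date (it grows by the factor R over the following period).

Under the risk-neutral measure, an up-move has probability p* = (R−d)/(u−d) = 0.7867 and values discount at R = 1.27.
Terminal payoffs: V(2,0)=79.0520, V(2,1)=43.3520, V(2,2)=0.0000
  t=1,j=0: stock 47.6000 → up 68.0680 (V=43.3520), down 32.3680 (V=79.0520). Price 40.1323; hedge Δ=-1.0000, bond B=87.7323.
  t=1,j=1: stock 100.1000 → up 143.1430 (V=0.0000), down 68.0680 (V=43.3520). Price 7.2822; hedge Δ=-0.5774, bond B=65.0849.
  t=0,j=0: stock 70.0000 → up 100.1000 (V=7.2822), down 47.6000 (V=40.1323). Price 11.2522; hedge Δ=-0.6257, bond B=55.0522.
Verification: the root portfolio costs Δ(0,0)·S0 + B(0,0) = 11.2522, matching V0.

(0,0): Delta=-0.6257 Bond=55.0522
(1,0): Delta=-1.0000 Bond=87.7323
(1,1): Delta=-0.5774 Bond=65.0849
V0=11.2522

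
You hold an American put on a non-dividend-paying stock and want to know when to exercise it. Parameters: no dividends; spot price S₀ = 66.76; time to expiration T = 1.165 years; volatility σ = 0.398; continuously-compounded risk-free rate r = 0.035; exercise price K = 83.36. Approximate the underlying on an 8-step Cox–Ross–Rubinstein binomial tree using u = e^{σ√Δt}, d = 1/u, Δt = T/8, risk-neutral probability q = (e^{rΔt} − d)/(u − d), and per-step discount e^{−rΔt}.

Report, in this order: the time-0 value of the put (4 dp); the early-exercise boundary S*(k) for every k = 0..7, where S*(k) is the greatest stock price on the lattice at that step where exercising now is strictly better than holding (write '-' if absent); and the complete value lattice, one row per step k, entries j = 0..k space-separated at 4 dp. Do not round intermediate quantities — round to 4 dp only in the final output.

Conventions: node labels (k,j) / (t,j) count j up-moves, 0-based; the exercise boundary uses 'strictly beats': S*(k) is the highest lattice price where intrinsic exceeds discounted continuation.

price = 21.0638
boundary = - - 49.2714 42.3286 49.2714 42.3286 49.2714 57.3529
tree:
21.0638
27.2306 14.5772
34.0886 20.0576 8.7686
41.0314 26.6623 13.0839 4.1658
46.9958 34.0886 18.8648 6.9321 1.1997
52.1199 41.0314 26.0525 11.2437 2.3138 0.0000
56.5219 46.9958 34.0886 17.5850 4.4626 0.0000 0.0000
60.3036 52.1199 41.0314 26.0071 8.6069 0.0000 0.0000 0.0000
63.5525 56.5219 46.9958 34.0886 16.6000 0.0000 0.0000 0.0000 0.0000

params: Δt=0.14563 u=1.16402 d=0.85909 q=0.47886 e^(-rΔt)=0.99492
t_8 payoffs: 63.5525 56.5219 46.9958 34.0886 16.6000 0.0000 0.0000 0.0000 0.0000
t_7: node(7,0) S=23.0564 payoff=60.3036 vs cont=59.8798 → 60.3036 [stop]  node(7,1) S=31.2401 payoff=52.1199 vs cont=51.6961 → 52.1199 [stop]  node(7,2) S=42.3286 payoff=41.0314 vs cont=40.6076 → 41.0314 [stop]  node(7,3) S=57.3529 payoff=26.0071 vs cont=25.5833 → 26.0071 [stop]  node(7,4) S=77.7100 payoff=5.6500 vs cont=8.6069 → 8.6069 [wait]  node(7,5) S=105.2928 payoff=0.0000 vs cont=0.0000 → 0.0000 [wait]  node(7,6) S=142.6658 payoff=0.0000 vs cont=0.0000 → 0.0000 [wait]  node(7,7) S=193.3042 payoff=0.0000 vs cont=0.0000 → 0.0000 [wait]  ⇒ S*(7)=57.3529
t_6: node(6,0) S=26.8381 payoff=56.5219 vs cont=56.0981 → 56.5219 [stop]  node(6,1) S=36.3642 payoff=46.9958 vs cont=46.5721 → 46.9958 [stop]  node(6,2) S=49.2714 payoff=34.0886 vs cont=33.6648 → 34.0886 [stop]  node(6,3) S=66.7600 payoff=16.6000 vs cont=17.5850 → 17.5850 [wait]  node(6,4) S=90.4561 payoff=0.0000 vs cont=4.4626 → 4.4626 [wait]  node(6,5) S=122.5629 payoff=0.0000 vs cont=0.0000 → 0.0000 [wait]  node(6,6) S=166.0660 payoff=0.0000 vs cont=0.0000 → 0.0000 [wait]  ⇒ S*(6)=49.2714
t_5: node(5,0) S=31.2401 payoff=52.1199 vs cont=51.6961 → 52.1199 [stop]  node(5,1) S=42.3286 payoff=41.0314 vs cont=40.6076 → 41.0314 [stop]  node(5,2) S=57.3529 payoff=26.0071 vs cont=26.0525 → 26.0525 [wait]  node(5,3) S=77.7100 payoff=5.6500 vs cont=11.2437 → 11.2437 [wait]  node(5,4) S=105.2928 payoff=0.0000 vs cont=2.3138 → 2.3138 [wait]  node(5,5) S=142.6658 payoff=0.0000 vs cont=0.0000 → 0.0000 [wait]  ⇒ S*(5)=42.3286
t_4: node(4,0) S=36.3642 payoff=46.9958 vs cont=46.5721 → 46.9958 [stop]  node(4,1) S=49.2714 payoff=34.0886 vs cont=33.6865 → 34.0886 [stop]  node(4,2) S=66.7600 payoff=16.6000 vs cont=18.8648 → 18.8648 [wait]  node(4,3) S=90.4561 payoff=0.0000 vs cont=6.9321 → 6.9321 [wait]  node(4,4) S=122.5629 payoff=0.0000 vs cont=1.1997 → 1.1997 [wait]  ⇒ S*(4)=49.2714
t_3: node(3,0) S=42.3286 payoff=41.0314 vs cont=40.6076 → 41.0314 [stop]  node(3,1) S=57.3529 payoff=26.0071 vs cont=26.6623 → 26.6623 [wait]  node(3,2) S=77.7100 payoff=5.6500 vs cont=13.0839 → 13.0839 [wait]  node(3,3) S=105.2928 payoff=0.0000 vs cont=4.1658 → 4.1658 [wait]  ⇒ S*(3)=42.3286
t_2: node(2,0) S=49.2714 payoff=34.0886 vs cont=33.9770 → 34.0886 [stop]  node(2,1) S=66.7600 payoff=16.6000 vs cont=20.0576 → 20.0576 [wait]  node(2,2) S=90.4561 payoff=0.0000 vs cont=8.7686 → 8.7686 [wait]  ⇒ S*(2)=49.2714
t_1: node(1,0) S=57.3529 payoff=26.0071 vs cont=27.2306 → 27.2306 [wait]  node(1,1) S=77.7100 payoff=5.6500 vs cont=14.5772 → 14.5772 [wait]  ⇒ S*(1)=-
t_0: node(0,0) S=66.7600 payoff=16.6000 vs cont=21.0638 → 21.0638 [wait]  ⇒ S*(0)=-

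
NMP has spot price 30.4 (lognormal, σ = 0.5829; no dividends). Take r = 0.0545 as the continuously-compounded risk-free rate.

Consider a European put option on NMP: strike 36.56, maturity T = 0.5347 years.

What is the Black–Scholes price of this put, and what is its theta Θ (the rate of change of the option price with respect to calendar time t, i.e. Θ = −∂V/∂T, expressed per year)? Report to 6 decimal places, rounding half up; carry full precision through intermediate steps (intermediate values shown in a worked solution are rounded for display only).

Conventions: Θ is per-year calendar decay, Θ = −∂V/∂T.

σ√T = 0.5829·√0.5347 = 0.426235
d₁ = (ln(S/K) + (r+σ²/2)T) / (σ√T) = (ln(30.4/36.56) + (0.0545+0.5829²/2)·0.5347) / 0.426235 = (-0.184512 + 0.119979) / 0.426235 = -0.151402
d₂ = d₁ − σ√T = -0.151402 − 0.426235 = -0.577637
e^{−rT} = 0.971279
N(−d₁) = 0.560171,  N(−d₂) = 0.718245
Put price V = K·e^{−rT}·N(−d₂) − S·N(−d₁) = 25.504875 − 17.029189 = 8.475686
φ(d₁) = (1/√(2π))·e^{−d₁²/2} = 0.394396
Θ = −S·φ(d₁)·σ/(2√T) + r·K·e^{−rT}·N(−d₂) = −4.778758 + 1.390016 = -3.388742

price = 8.475686
Θ = -3.388742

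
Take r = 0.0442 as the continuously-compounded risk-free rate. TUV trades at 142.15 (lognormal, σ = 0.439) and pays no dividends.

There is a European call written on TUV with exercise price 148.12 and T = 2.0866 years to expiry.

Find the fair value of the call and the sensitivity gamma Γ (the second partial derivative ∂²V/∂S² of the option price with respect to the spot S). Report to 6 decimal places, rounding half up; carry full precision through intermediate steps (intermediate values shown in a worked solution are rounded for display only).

σ√T = 0.439·√2.0866 = 0.634139
d₁ = (ln(S/K) + (r+σ²/2)T) / (σ√T) = (ln(142.15/148.12) + (0.0442+0.439²/2)·2.0866) / 0.634139 = (-0.041140 + 0.293294) / 0.634139 = 0.397632
d₂ = d₁ − σ√T = 0.397632 − 0.634139 = -0.236507
e^{−rT} = 0.911897
N(d₁) = 0.654549,  N(d₂) = 0.406520
Call price V = S·N(d₁) − K·e^{−rT}·N(d₂) = 93.044167 − 54.908725 = 38.135442
φ(d₁) = (1/√(2π))·e^{−d₁²/2} = 0.368618
Γ = φ(d₁) / (S·σ·√T) = 0.004089

price = 38.135442
Γ = 0.004089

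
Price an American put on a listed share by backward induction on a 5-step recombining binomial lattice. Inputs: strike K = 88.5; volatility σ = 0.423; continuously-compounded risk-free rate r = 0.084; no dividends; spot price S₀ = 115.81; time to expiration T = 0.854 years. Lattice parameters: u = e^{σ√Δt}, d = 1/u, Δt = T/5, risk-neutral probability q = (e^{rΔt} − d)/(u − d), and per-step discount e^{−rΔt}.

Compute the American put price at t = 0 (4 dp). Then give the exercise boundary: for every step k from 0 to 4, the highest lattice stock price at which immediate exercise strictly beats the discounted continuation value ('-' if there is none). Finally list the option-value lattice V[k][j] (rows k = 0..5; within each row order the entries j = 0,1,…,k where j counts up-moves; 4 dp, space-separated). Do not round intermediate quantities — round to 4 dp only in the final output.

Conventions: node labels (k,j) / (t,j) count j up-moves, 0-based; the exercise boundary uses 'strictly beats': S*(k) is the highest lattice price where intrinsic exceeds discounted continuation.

price = 4.2190
boundary = - - - - 57.5516
tree:
4.2190
7.3285 1.2011
12.3947 2.4248 0.0000
20.1766 4.8956 0.0000 0.0000
30.9484 9.8837 0.0000 0.0000 0.0000
40.1791 19.9544 0.0000 0.0000 0.0000 0.0000

params: Δt=0.17080 u=1.19103 d=0.83961 q=0.49753 e^(-rΔt)=0.98576
t_5 payoffs: 40.1791 19.9544 0.0000 0.0000 0.0000 0.0000
t_4: node(4,0) S=57.5516 payoff=30.9484 vs cont=29.6877 → 30.9484 [stop]  node(4,1) S=81.6398 payoff=6.8602 vs cont=9.8837 → 9.8837 [wait]  node(4,2) S=115.8100 payoff=0.0000 vs cont=0.0000 → 0.0000 [wait]  node(4,3) S=164.2822 payoff=0.0000 vs cont=0.0000 → 0.0000 [wait]  node(4,4) S=233.0423 payoff=0.0000 vs cont=0.0000 → 0.0000 [wait]  ⇒ S*(4)=57.5516
t_3: node(3,0) S=68.5456 payoff=19.9544 vs cont=20.1766 → 20.1766 [wait]  node(3,1) S=97.2353 payoff=0.0000 vs cont=4.8956 → 4.8956 [wait]  node(3,2) S=137.9330 payoff=0.0000 vs cont=0.0000 → 0.0000 [wait]  node(3,3) S=195.6647 payoff=0.0000 vs cont=0.0000 → 0.0000 [wait]  ⇒ S*(3)=-
t_2: node(2,0) S=81.6398 payoff=6.8602 vs cont=12.3947 → 12.3947 [wait]  node(2,1) S=115.8100 payoff=0.0000 vs cont=2.4248 → 2.4248 [wait]  node(2,2) S=164.2822 payoff=0.0000 vs cont=0.0000 → 0.0000 [wait]  ⇒ S*(2)=-
t_1: node(1,0) S=97.2353 payoff=0.0000 vs cont=7.3285 → 7.3285 [wait]  node(1,1) S=137.9330 payoff=0.0000 vs cont=1.2011 → 1.2011 [wait]  ⇒ S*(1)=-
t_0: node(0,0) S=115.8100 payoff=0.0000 vs cont=4.2190 → 4.2190 [wait]  ⇒ S*(0)=-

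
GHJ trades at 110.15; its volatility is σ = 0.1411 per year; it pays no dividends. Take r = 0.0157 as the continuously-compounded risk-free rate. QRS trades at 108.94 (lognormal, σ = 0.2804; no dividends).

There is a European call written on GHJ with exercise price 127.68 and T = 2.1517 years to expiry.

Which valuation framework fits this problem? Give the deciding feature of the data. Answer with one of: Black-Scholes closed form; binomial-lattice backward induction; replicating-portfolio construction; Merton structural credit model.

Key observation: with GHJ following a GBM at constant σ and r, the European call struck at 127.68 prices in closed form — nothing here needs a stepwise model or a balance sheet.

framework: Black-Scholes closed form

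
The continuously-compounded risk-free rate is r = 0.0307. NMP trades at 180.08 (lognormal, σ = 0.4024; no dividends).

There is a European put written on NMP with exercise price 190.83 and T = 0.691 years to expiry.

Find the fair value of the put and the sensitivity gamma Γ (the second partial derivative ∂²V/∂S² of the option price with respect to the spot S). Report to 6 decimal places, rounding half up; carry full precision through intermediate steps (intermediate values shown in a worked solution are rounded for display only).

price = 27.885278
Γ = 0.006612

σ√T = 0.4024·√0.691 = 0.334501
d₁ = (ln(S/K) + (r+σ²/2)T) / (σ√T) = (ln(180.08/190.83) + (0.0307+0.4024²/2)·0.691) / 0.334501 = (-0.057982 + 0.077159) / 0.334501 = 0.057331
d₂ = d₁ − σ√T = 0.057331 − 0.334501 = -0.277170
e^{−rT} = 0.979010
N(−d₁) = 0.477141,  N(−d₂) = 0.609175
Put price V = K·e^{−rT}·N(−d₂) − S·N(−d₁) = 113.808784 − 85.923507 = 27.885278
φ(d₁) = (1/√(2π))·e^{−d₁²/2} = 0.398287
Γ = φ(d₁) / (S·σ·√T) = 0.006612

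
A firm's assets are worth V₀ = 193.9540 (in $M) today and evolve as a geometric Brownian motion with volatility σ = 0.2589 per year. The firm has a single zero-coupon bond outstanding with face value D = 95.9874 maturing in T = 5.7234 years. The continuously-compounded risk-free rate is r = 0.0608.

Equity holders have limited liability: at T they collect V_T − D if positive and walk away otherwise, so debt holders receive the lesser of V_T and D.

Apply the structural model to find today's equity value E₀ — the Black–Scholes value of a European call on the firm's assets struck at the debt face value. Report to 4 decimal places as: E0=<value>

E0=127.4368

Equity is a call on the firm's assets struck at D = 95.9874:
d₁ = [ln(V₀/D) + (r + σ²/2)T] / (σ√T)
   = [ln(193.9540/95.9874) + (0.0608 + 0.5·0.2589²)·5.7234] / (0.2589·√5.7234)
   = [0.703404 + 0.539800] / 0.619383 = 2.007167
d₂ = d₁ − σ√T = 2.007167 − 0.619383 = 1.387784
N(d₁) = 0.977634,  N(d₂) = 0.917399,  e^(−rT) = 0.706111
E₀ = V₀·N(d₁) − D·e^(−rT)·N(d₂)
   = 193.9540·0.977634 − 95.9874·0.706111·0.917399 = 127.436806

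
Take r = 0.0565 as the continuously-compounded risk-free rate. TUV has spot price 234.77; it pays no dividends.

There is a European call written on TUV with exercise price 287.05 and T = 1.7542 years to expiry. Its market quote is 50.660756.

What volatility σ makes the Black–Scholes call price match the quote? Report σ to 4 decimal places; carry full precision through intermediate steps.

sigma = 0.4865

At σ = 0.4865 the Black–Scholes value reproduces the quote:
σ√T = 0.4865·√1.7542 = 0.644351
d₁ = (ln(S/K) + (r+σ²/2)T) / (σ√T) = (ln(234.77/287.05) + (0.0565+0.4865²/2)·1.7542) / 0.644351 = (-0.201050 + 0.306706) / 0.644351 = 0.163973
d₂ = d₁ − σ√T = 0.163973 − 0.644351 = -0.480378
e^{−rT} = 0.905641
N(d₁) = 0.565124,  N(d₂) = 0.315479
V = S·N(d₁) − K·e^{−rT}·N(d₂) = 132.674123 − 82.013367 = 50.660756 (the observed quote) — the price is monotone increasing in volatility, hence this σ is the only solution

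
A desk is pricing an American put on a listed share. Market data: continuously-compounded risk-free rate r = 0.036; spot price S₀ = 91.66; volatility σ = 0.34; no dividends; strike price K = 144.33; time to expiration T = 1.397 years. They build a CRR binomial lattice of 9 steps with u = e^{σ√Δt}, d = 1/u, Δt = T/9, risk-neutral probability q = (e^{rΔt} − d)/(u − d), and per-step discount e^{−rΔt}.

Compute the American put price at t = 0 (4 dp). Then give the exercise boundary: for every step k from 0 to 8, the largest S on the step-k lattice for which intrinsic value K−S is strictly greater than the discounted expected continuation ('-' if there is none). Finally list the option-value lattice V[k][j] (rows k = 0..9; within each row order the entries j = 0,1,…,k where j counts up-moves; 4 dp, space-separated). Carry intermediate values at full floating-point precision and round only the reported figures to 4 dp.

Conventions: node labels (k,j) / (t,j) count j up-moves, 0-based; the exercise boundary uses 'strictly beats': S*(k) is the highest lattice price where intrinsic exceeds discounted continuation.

params: Δt=0.15522 u=1.14334 d=0.87463 q=0.48742 e^(-rΔt)=0.99443
t_9 payoffs: 116.8763 108.4418 97.4160 83.0028 64.1614 39.5314 7.3345 0.0000 0.0000 0.0000
t_8: node(8,0) S=31.3889 payoff=112.9411 vs cont=112.1369 → 112.9411 [stop]  node(8,1) S=41.0324 payoff=103.2976 vs cont=102.4933 → 103.2976 [stop]  node(8,2) S=53.6386 payoff=90.6914 vs cont=89.8871 → 90.6914 [stop]  node(8,3) S=70.1179 payoff=74.2121 vs cont=73.4078 → 74.2121 [stop]  node(8,4) S=91.6600 payoff=52.6700 vs cont=51.8657 → 52.6700 [stop]  node(8,5) S=119.8204 payoff=24.5096 vs cont=23.7053 → 24.5096 [stop]  node(8,6) S=156.6325 payoff=0.0000 vs cont=3.7386 → 3.7386 [wait]  node(8,7) S=204.7542 payoff=0.0000 vs cont=0.0000 → 0.0000 [wait]  node(8,8) S=267.6603 payoff=0.0000 vs cont=0.0000 → 0.0000 [wait]  ⇒ S*(8)=119.8204
t_7: node(7,0) S=35.8882 payoff=108.4418 vs cont=107.6376 → 108.4418 [stop]  node(7,1) S=46.9140 payoff=97.4160 vs cont=96.6117 → 97.4160 [stop]  node(7,2) S=61.3272 payoff=83.0028 vs cont=82.1985 → 83.0028 [stop]  node(7,3) S=80.1686 payoff=64.1614 vs cont=63.3571 → 64.1614 [stop]  node(7,4) S=104.7986 payoff=39.5314 vs cont=38.7272 → 39.5314 [stop]  node(7,5) S=136.9955 payoff=7.3345 vs cont=14.3053 → 14.3053 [wait]  node(7,6) S=179.0842 payoff=0.0000 vs cont=1.9057 → 1.9057 [wait]  node(7,7) S=234.1038 payoff=0.0000 vs cont=0.0000 → 0.0000 [wait]  ⇒ S*(7)=104.7986
t_6: node(6,0) S=41.0324 payoff=103.2976 vs cont=102.4933 → 103.2976 [stop]  node(6,1) S=53.6386 payoff=90.6914 vs cont=89.8871 → 90.6914 [stop]  node(6,2) S=70.1179 payoff=74.2121 vs cont=73.4078 → 74.2121 [stop]  node(6,3) S=91.6600 payoff=52.6700 vs cont=51.8657 → 52.6700 [stop]  node(6,4) S=119.8204 payoff=24.5096 vs cont=27.0841 → 27.0841 [wait]  node(6,5) S=156.6325 payoff=0.0000 vs cont=8.2155 → 8.2155 [wait]  node(6,6) S=204.7542 payoff=0.0000 vs cont=0.9714 → 0.9714 [wait]  ⇒ S*(6)=91.6600
t_5: node(5,0) S=46.9140 payoff=97.4160 vs cont=96.6117 → 97.4160 [stop]  node(5,1) S=61.3272 payoff=83.0028 vs cont=82.1985 → 83.0028 [stop]  node(5,2) S=80.1686 payoff=64.1614 vs cont=63.3571 → 64.1614 [stop]  node(5,3) S=104.7986 payoff=39.5314 vs cont=39.9750 → 39.9750 [wait]  node(5,4) S=136.9955 payoff=7.3345 vs cont=17.7876 → 17.7876 [wait]  node(5,5) S=179.0842 payoff=0.0000 vs cont=4.6585 → 4.6585 [wait]  ⇒ S*(5)=80.1686
t_4: node(4,0) S=53.6386 payoff=90.6914 vs cont=89.8871 → 90.6914 [stop]  node(4,1) S=70.1179 payoff=74.2121 vs cont=73.4078 → 74.2121 [stop]  node(4,2) S=91.6600 payoff=52.6700 vs cont=52.0807 → 52.6700 [stop]  node(4,3) S=119.8204 payoff=24.5096 vs cont=28.9980 → 28.9980 [wait]  node(4,4) S=156.6325 payoff=0.0000 vs cont=11.3248 → 11.3248 [wait]  ⇒ S*(4)=91.6600
t_3: node(3,0) S=61.3272 payoff=83.0028 vs cont=82.1985 → 83.0028 [stop]  node(3,1) S=80.1686 payoff=64.1614 vs cont=63.3571 → 64.1614 [stop]  node(3,2) S=104.7986 payoff=39.5314 vs cont=40.9027 → 40.9027 [wait]  node(3,3) S=136.9955 payoff=7.3345 vs cont=20.2702 → 20.2702 [wait]  ⇒ S*(3)=80.1686
t_2: node(2,0) S=70.1179 payoff=74.2121 vs cont=73.4078 → 74.2121 [stop]  node(2,1) S=91.6600 payoff=52.6700 vs cont=52.5304 → 52.6700 [stop]  node(2,2) S=119.8204 payoff=24.5096 vs cont=30.6742 → 30.6742 [wait]  ⇒ S*(2)=91.6600
t_1: node(1,0) S=80.1686 payoff=64.1614 vs cont=63.3571 → 64.1614 [stop]  node(1,1) S=104.7986 payoff=39.5314 vs cont=41.7152 → 41.7152 [wait]  ⇒ S*(1)=80.1686
t_0: node(0,0) S=91.6600 payoff=52.6700 vs cont=52.9242 → 52.9242 [wait]  ⇒ S*(0)=-

price = 52.9242
boundary = - 80.1686 91.6600 80.1686 91.6600 80.1686 91.6600 104.7986 119.8204
tree:
52.9242
64.1614 41.7152
74.2121 52.6700 30.6742
83.0028 64.1614 40.9027 20.2702
90.6914 74.2121 52.6700 28.9980 11.3248
97.4160 83.0028 64.1614 39.9750 17.7876 4.6585
103.2976 90.6914 74.2121 52.6700 27.0841 8.2155 0.9714
108.4418 97.4160 83.0028 64.1614 39.5314 14.3053 1.9057 0.0000
112.9411 103.2976 90.6914 74.2121 52.6700 24.5096 3.7386 0.0000 0.0000
116.8763 108.4418 97.4160 83.0028 64.1614 39.5314 7.3345 0.0000 0.0000 0.0000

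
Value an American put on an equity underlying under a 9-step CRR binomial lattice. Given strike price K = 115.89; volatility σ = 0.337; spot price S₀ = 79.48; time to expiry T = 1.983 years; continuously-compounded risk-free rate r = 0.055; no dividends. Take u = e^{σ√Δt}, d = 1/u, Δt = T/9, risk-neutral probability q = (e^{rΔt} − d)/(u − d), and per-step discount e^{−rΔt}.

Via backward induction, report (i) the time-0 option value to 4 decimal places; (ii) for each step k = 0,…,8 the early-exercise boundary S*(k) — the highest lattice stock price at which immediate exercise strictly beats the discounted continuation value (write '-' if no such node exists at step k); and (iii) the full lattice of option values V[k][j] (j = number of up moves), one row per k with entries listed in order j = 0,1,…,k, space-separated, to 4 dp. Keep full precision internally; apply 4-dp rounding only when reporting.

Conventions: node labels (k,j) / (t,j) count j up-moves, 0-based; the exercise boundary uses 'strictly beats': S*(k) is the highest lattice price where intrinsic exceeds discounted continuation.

params: Δt=0.22033 u=1.17138 d=0.85369 q=0.49891 e^(-rΔt)=0.98795
t_9 payoffs: 96.7491 89.6260 79.8521 66.4408 48.0387 22.7883 0.0000 0.0000 0.0000 0.0000
t_8: node(8,0) S=22.4213 payoff=93.4687 vs cont=92.0728 → 93.4687 [stop]  node(8,1) S=30.7652 payoff=85.1248 vs cont=83.7289 → 85.1248 [stop]  node(8,2) S=42.2143 payoff=73.6757 vs cont=72.2798 → 73.6757 [stop]  node(8,3) S=57.9240 payoff=57.9660 vs cont=56.5701 → 57.9660 [stop]  node(8,4) S=79.4800 payoff=36.4100 vs cont=35.0141 → 36.4100 [stop]  node(8,5) S=109.0579 payoff=6.8321 vs cont=11.2814 → 11.2814 [wait]  node(8,6) S=149.6430 payoff=0.0000 vs cont=0.0000 → 0.0000 [wait]  node(8,7) S=205.3315 payoff=0.0000 vs cont=0.0000 → 0.0000 [wait]  node(8,8) S=281.7441 payoff=0.0000 vs cont=0.0000 → 0.0000 [wait]  ⇒ S*(8)=79.4800
t_7: node(7,0) S=26.2640 payoff=89.6260 vs cont=88.2301 → 89.6260 [stop]  node(7,1) S=36.0379 payoff=79.8521 vs cont=78.4562 → 79.8521 [stop]  node(7,2) S=49.4492 payoff=66.4408 vs cont=65.0449 → 66.4408 [stop]  node(7,3) S=67.8513 payoff=48.0387 vs cont=46.6428 → 48.0387 [stop]  node(7,4) S=93.1017 payoff=22.7883 vs cont=23.5855 → 23.5855 [wait]  node(7,5) S=127.7488 payoff=0.0000 vs cont=5.5849 → 5.5849 [wait]  node(7,6) S=175.2895 payoff=0.0000 vs cont=0.0000 → 0.0000 [wait]  node(7,7) S=240.5222 payoff=0.0000 vs cont=0.0000 → 0.0000 [wait]  ⇒ S*(7)=67.8513
t_6: node(6,0) S=30.7652 payoff=85.1248 vs cont=83.7289 → 85.1248 [stop]  node(6,1) S=42.2143 payoff=73.6757 vs cont=72.2798 → 73.6757 [stop]  node(6,2) S=57.9240 payoff=57.9660 vs cont=56.5701 → 57.9660 [stop]  node(6,3) S=79.4800 payoff=36.4100 vs cont=35.4070 → 36.4100 [stop]  node(6,4) S=109.0579 payoff=6.8321 vs cont=14.4288 → 14.4288 [wait]  node(6,5) S=149.6430 payoff=0.0000 vs cont=2.7648 → 2.7648 [wait]  node(6,6) S=205.3315 payoff=0.0000 vs cont=0.0000 → 0.0000 [wait]  ⇒ S*(6)=79.4800
t_5: node(5,0) S=36.0379 payoff=79.8521 vs cont=78.4562 → 79.8521 [stop]  node(5,1) S=49.4492 payoff=66.4408 vs cont=65.0449 → 66.4408 [stop]  node(5,2) S=67.8513 payoff=48.0387 vs cont=46.6428 → 48.0387 [stop]  node(5,3) S=93.1017 payoff=22.7883 vs cont=25.1369 → 25.1369 [wait]  node(5,4) S=127.7488 payoff=0.0000 vs cont=8.5058 → 8.5058 [wait]  node(5,5) S=175.2895 payoff=0.0000 vs cont=1.3687 → 1.3687 [wait]  ⇒ S*(5)=67.8513
t_4: node(4,0) S=42.2143 payoff=73.6757 vs cont=72.2798 → 73.6757 [stop]  node(4,1) S=57.9240 payoff=57.9660 vs cont=56.5701 → 57.9660 [stop]  node(4,2) S=79.4800 payoff=36.4100 vs cont=36.1717 → 36.4100 [stop]  node(4,3) S=109.0579 payoff=6.8321 vs cont=16.6366 → 16.6366 [wait]  node(4,4) S=149.6430 payoff=0.0000 vs cont=4.8855 → 4.8855 [wait]  ⇒ S*(4)=79.4800
t_3: node(3,0) S=49.4492 payoff=66.4408 vs cont=65.0449 → 66.4408 [stop]  node(3,1) S=67.8513 payoff=48.0387 vs cont=46.6428 → 48.0387 [stop]  node(3,2) S=93.1017 payoff=22.7883 vs cont=26.2251 → 26.2251 [wait]  node(3,3) S=127.7488 payoff=0.0000 vs cont=10.6440 → 10.6440 [wait]  ⇒ S*(3)=67.8513
t_2: node(2,0) S=57.9240 payoff=57.9660 vs cont=56.5701 → 57.9660 [stop]  node(2,1) S=79.4800 payoff=36.4100 vs cont=36.7081 → 36.7081 [wait]  node(2,2) S=109.0579 payoff=6.8321 vs cont=18.2292 → 18.2292 [wait]  ⇒ S*(2)=57.9240
t_1: node(1,0) S=67.8513 payoff=48.0387 vs cont=46.7897 → 48.0387 [stop]  node(1,1) S=93.1017 payoff=22.7883 vs cont=27.1576 → 27.1576 [wait]  ⇒ S*(1)=67.8513
t_0: node(0,0) S=79.4800 payoff=36.4100 vs cont=37.1677 → 37.1677 [wait]  ⇒ S*(0)=-

price = 37.1677
boundary = - 67.8513 57.9240 67.8513 79.4800 67.8513 79.4800 67.8513 79.4800
tree:
37.1677
48.0387 27.1576
57.9660 36.7081 18.2292
66.4408 48.0387 26.2251 10.6440
73.6757 57.9660 36.4100 16.6366 4.8855
79.8521 66.4408 48.0387 25.1369 8.5058 1.3687
85.1248 73.6757 57.9660 36.4100 14.4288 2.7648 0.0000
89.6260 79.8521 66.4408 48.0387 23.5855 5.5849 0.0000 0.0000
93.4687 85.1248 73.6757 57.9660 36.4100 11.2814 0.0000 0.0000 0.0000
96.7491 89.6260 79.8521 66.4408 48.0387 22.7883 0.0000 0.0000 0.0000 0.0000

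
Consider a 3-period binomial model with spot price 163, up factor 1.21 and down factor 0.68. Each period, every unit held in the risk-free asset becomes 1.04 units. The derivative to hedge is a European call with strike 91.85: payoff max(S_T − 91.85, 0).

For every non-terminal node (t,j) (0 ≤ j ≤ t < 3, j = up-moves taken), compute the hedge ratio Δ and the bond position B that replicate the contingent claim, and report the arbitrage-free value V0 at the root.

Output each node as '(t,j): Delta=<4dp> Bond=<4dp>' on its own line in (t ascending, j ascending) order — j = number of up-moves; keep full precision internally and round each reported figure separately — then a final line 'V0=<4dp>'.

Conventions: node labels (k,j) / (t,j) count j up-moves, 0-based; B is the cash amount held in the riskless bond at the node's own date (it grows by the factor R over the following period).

No-arbitrage ⇒ martingale measure with p* = (R−d)/(u−d) = 0.6792.
At maturity the claim pays: V(3,0)=0.0000, V(3,1)=0.0000, V(3,2)=70.4308, V(3,3)=196.9144
(2,0): S=75.3712. Δ = (V_up−V_dn)/(S_up−S_dn) = (0.0000−0.0000)/(91.1992−51.2524) = 0.0000. V = [p*·0.0000 + (1−p*)·0.0000]/1.04 = 0.0000. B = V − Δ·S = 0.0000.
(2,1): S=134.1164. Δ = (V_up−V_dn)/(S_up−S_dn) = (70.4308−0.0000)/(162.2808−91.1992) = 0.9908. V = [p*·70.4308 + (1−p*)·0.0000]/1.04 = 45.9998. B = V − Δ·S = -86.8886.
(2,2): S=238.6483. Δ = (V_up−V_dn)/(S_up−S_dn) = (196.9144−70.4308)/(288.7644−162.2808) = 1.0000. V = [p*·196.9144 + (1−p*)·70.4308]/1.04 = 150.3310. B = V − Δ·S = -88.3173.
(1,0): S=110.8400. Δ = (V_up−V_dn)/(S_up−S_dn) = (45.9998−0.0000)/(134.1164−75.3712) = 0.7830. V = [p*·45.9998 + (1−p*)·0.0000]/1.04 = 30.0434. B = V − Δ·S = -56.7487.
(1,1): S=197.2300. Δ = (V_up−V_dn)/(S_up−S_dn) = (150.3310−45.9998)/(238.6483−134.1164) = 0.9981. V = [p*·150.3310 + (1−p*)·45.9998]/1.04 = 112.3714. B = V − Δ·S = -84.4798.
(0,0): S=163.0000. Δ = (V_up−V_dn)/(S_up−S_dn) = (112.3714−30.0434)/(197.2300−110.8400) = 0.9530. V = [p*·112.3714 + (1−p*)·30.0434]/1.04 = 82.6580. B = V − Δ·S = -72.6778.
As a check, the time-0 holding Δ(0,0)·S0 + B(0,0) comes to 82.6580 — exactly V0.

(0,0): Delta=0.9530 Bond=-72.6778
(1,0): Delta=0.7830 Bond=-56.7487
(1,1): Delta=0.9981 Bond=-84.4798
(2,0): Delta=0.0000 Bond=0.0000
(2,1): Delta=0.9908 Bond=-86.8886
(2,2): Delta=1.0000 Bond=-88.3173
V0=82.6580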